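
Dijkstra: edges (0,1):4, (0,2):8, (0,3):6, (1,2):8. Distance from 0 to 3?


Dijkstra from 0:
Distances: {0: 0, 1: 4, 2: 8, 3: 6}
Shortest distance to 3 = 6, path = [0, 3]


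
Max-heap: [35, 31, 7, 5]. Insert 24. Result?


Append 24: [35, 31, 7, 5, 24]
Bubble up: no swaps needed
Result: [35, 31, 7, 5, 24]


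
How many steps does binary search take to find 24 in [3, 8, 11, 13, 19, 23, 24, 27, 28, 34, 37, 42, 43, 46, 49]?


Search for 24:
[0,14] mid=7 arr[7]=27
[0,6] mid=3 arr[3]=13
[4,6] mid=5 arr[5]=23
[6,6] mid=6 arr[6]=24
Total: 4 comparisons


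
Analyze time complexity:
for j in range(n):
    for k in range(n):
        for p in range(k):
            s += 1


Per nesting level: O(n) * O(n) * O(n) [triangular over k] = O(n^3)
Complexity: O(n^3)


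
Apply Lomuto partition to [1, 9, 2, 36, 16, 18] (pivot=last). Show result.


Elements <= 18 go left of pivot.
Result: [1, 9, 2, 16, 18, 36], pivot at index 4


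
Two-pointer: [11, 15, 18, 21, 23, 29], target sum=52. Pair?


Two pointers: lo=0, hi=5
Found pair: (23, 29) summing to 52


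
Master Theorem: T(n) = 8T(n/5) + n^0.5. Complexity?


a=8, b=5, c=0.5. log_5(8)=1.292 > c=0.5. Case 1: O(n^log_b(a)) = O(n^1.292)
Complexity: O(n^1.292)


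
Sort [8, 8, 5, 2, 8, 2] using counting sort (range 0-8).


Count array: [0, 0, 2, 0, 0, 1, 0, 0, 3]
Reconstruct: [2, 2, 5, 8, 8, 8]


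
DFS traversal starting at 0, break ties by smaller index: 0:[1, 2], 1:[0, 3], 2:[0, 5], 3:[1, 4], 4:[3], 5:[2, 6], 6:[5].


DFS stack-based: start with [0]
Visit order: [0, 1, 3, 4, 2, 5, 6]


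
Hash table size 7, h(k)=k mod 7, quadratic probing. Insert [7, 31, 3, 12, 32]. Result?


Insertions: 7->slot 0; 31->slot 3; 3->slot 4; 12->slot 5; 32->slot 1
Table: [7, 32, None, 31, 3, 12, None]


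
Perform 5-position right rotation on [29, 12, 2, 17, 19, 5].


Right rotate by 5: [12, 2, 17, 19, 5, 29]


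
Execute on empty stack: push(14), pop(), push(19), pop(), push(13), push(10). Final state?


push(14) -> [14]
pop() returns 14 -> []
push(19) -> [19]
pop() returns 19 -> []
push(13) -> [13]
push(10) -> [13, 10]
Final stack (bottom to top): [13, 10]


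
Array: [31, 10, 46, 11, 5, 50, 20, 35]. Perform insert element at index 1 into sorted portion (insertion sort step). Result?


After one pass: [10, 31, 46, 11, 5, 50, 20, 35]


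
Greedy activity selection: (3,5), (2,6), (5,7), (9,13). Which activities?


Greedy: pick earliest-ending, then skip overlaps.
Selected (3 activities): [(3, 5), (5, 7), (9, 13)]


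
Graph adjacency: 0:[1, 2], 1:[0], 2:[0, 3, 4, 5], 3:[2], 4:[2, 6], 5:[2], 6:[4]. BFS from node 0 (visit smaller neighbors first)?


BFS queue: start with [0]
Visit order: [0, 1, 2, 3, 4, 5, 6]


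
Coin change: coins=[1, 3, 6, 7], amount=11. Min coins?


dp[0]=0; dp[i]=1+min(dp[i-c] for c in coins)
...dp[6]=1, dp[7]=1, dp[8]=2, dp[9]=2, dp[10]=2, dp[11]=3
Minimum coins for 11 = 3


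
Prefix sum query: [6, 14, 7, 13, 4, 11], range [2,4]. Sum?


Prefix sums: [0, 6, 20, 27, 40, 44, 55]
Sum[2..4] = prefix[5] - prefix[2] = 44 - 20 = 24


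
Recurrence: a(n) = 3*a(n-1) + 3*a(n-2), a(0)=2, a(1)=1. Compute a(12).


Build bottom-up:
...a(10)=345789, a(11)=1310985, a(12)=3*1310985+3*345789=4970322


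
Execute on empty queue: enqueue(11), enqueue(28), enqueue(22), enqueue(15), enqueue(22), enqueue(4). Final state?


enqueue(11) -> [11]
enqueue(28) -> [11, 28]
enqueue(22) -> [11, 28, 22]
enqueue(15) -> [11, 28, 22, 15]
enqueue(22) -> [11, 28, 22, 15, 22]
enqueue(4) -> [11, 28, 22, 15, 22, 4]
Final queue (front to back): [11, 28, 22, 15, 22, 4]


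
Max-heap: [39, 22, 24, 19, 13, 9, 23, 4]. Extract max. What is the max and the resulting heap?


Max = 39
Replace root with last, heapify down
Resulting heap: [24, 22, 23, 19, 13, 9, 4]


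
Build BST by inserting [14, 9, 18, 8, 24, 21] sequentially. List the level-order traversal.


Root = 14; build tree by BST insertion.
Level-Order traversal: [14, 9, 18, 8, 24, 21]


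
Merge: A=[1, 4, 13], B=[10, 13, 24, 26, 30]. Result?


Compare heads, take smaller each step.
Merged: [1, 4, 10, 13, 13, 24, 26, 30]


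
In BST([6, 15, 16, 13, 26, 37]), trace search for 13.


BST root = 6
Search for 13: compare at each node
Path: [6, 15, 13]


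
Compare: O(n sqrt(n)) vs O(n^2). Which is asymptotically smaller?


n^1.5 grows slower than quadratic
O(n sqrt(n)) is asymptotically smaller; O(n^2) grows faster


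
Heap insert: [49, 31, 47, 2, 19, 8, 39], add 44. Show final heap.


Append 44: [49, 31, 47, 2, 19, 8, 39, 44]
Bubble up: swap idx 7(44) with idx 3(2); swap idx 3(44) with idx 1(31)
Result: [49, 44, 47, 31, 19, 8, 39, 2]


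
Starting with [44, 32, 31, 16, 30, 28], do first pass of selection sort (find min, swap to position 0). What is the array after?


After one pass: [16, 32, 31, 44, 30, 28]


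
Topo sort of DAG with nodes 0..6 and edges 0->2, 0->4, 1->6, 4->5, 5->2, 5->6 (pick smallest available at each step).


Kahn's algorithm, process smallest node first
Order: [0, 1, 3, 4, 5, 2, 6]


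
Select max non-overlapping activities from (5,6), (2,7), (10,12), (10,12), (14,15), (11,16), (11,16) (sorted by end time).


Greedy: pick earliest-ending, then skip overlaps.
Selected (3 activities): [(5, 6), (10, 12), (14, 15)]


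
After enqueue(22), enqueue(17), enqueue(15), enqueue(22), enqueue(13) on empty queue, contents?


enqueue(22) -> [22]
enqueue(17) -> [22, 17]
enqueue(15) -> [22, 17, 15]
enqueue(22) -> [22, 17, 15, 22]
enqueue(13) -> [22, 17, 15, 22, 13]
Final queue (front to back): [22, 17, 15, 22, 13]


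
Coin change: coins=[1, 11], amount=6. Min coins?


dp[0]=0; dp[i]=1+min(dp[i-c] for c in coins)
...dp[1]=1, dp[2]=2, dp[3]=3, dp[4]=4, dp[5]=5, dp[6]=6
Minimum coins for 6 = 6


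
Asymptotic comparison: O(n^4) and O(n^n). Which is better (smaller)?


quartic grows slower than n^n
O(n^4) is asymptotically smaller; O(n^n) grows faster


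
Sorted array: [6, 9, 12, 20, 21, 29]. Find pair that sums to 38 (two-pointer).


Two pointers: lo=0, hi=5
Found pair: (9, 29) summing to 38


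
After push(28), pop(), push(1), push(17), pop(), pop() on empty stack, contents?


push(28) -> [28]
pop() returns 28 -> []
push(1) -> [1]
push(17) -> [1, 17]
pop() returns 17 -> [1]
pop() returns 1 -> []
Final stack (bottom to top): []


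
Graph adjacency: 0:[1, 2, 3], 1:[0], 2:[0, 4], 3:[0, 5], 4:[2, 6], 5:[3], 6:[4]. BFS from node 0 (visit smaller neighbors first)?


BFS queue: start with [0]
Visit order: [0, 1, 2, 3, 4, 5, 6]


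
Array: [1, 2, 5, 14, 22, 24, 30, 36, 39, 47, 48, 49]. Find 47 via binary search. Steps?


Search for 47:
[0,11] mid=5 arr[5]=24
[6,11] mid=8 arr[8]=39
[9,11] mid=10 arr[10]=48
[9,9] mid=9 arr[9]=47
Total: 4 comparisons


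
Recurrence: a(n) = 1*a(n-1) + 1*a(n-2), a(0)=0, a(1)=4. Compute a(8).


Build bottom-up:
...a(6)=32, a(7)=52, a(8)=1*52+1*32=84


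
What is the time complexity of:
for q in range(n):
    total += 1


Per nesting level: O(n) = O(n)
Complexity: O(n)


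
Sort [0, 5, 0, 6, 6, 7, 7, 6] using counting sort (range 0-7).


Count array: [2, 0, 0, 0, 0, 1, 3, 2]
Reconstruct: [0, 0, 5, 6, 6, 6, 7, 7]


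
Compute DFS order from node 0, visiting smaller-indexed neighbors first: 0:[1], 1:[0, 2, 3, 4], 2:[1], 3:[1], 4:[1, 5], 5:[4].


DFS stack-based: start with [0]
Visit order: [0, 1, 2, 3, 4, 5]


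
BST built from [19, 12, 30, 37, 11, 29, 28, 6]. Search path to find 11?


BST root = 19
Search for 11: compare at each node
Path: [19, 12, 11]


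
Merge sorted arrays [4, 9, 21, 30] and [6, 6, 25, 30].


Compare heads, take smaller each step.
Merged: [4, 6, 6, 9, 21, 25, 30, 30]


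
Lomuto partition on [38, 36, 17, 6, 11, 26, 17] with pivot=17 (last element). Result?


Elements <= 17 go left of pivot.
Result: [17, 6, 11, 17, 38, 26, 36], pivot at index 3


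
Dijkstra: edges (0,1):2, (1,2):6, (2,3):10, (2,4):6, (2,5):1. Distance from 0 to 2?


Dijkstra from 0:
Distances: {0: 0, 1: 2, 2: 8, 3: 18, 4: 14, 5: 9}
Shortest distance to 2 = 8, path = [0, 1, 2]


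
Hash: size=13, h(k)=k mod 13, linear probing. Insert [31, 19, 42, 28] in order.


Insertions: 31->slot 5; 19->slot 6; 42->slot 3; 28->slot 2
Table: [None, None, 28, 42, None, 31, 19, None, None, None, None, None, None]


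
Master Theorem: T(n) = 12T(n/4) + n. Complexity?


a=12, b=4, c=1. log_4(12)=1.792 > c=1. Case 1: O(n^log_b(a)) = O(n^1.792)
Complexity: O(n^1.792)


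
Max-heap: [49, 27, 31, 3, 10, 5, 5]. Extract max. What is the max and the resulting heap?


Max = 49
Replace root with last, heapify down
Resulting heap: [31, 27, 5, 3, 10, 5]


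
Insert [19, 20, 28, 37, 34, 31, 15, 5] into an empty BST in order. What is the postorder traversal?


Root = 19; build tree by BST insertion.
Postorder traversal: [5, 15, 31, 34, 37, 28, 20, 19]


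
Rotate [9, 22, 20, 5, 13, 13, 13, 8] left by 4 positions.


Left rotate by 4: [13, 13, 13, 8, 9, 22, 20, 5]


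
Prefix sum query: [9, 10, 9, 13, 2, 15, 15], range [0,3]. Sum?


Prefix sums: [0, 9, 19, 28, 41, 43, 58, 73]
Sum[0..3] = prefix[4] - prefix[0] = 41 - 0 = 41


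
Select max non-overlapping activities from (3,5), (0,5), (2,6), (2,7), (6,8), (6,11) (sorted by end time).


Greedy: pick earliest-ending, then skip overlaps.
Selected (2 activities): [(3, 5), (6, 8)]


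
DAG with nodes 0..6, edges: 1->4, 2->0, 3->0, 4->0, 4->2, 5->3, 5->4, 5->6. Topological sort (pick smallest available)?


Kahn's algorithm, process smallest node first
Order: [1, 5, 3, 4, 2, 0, 6]


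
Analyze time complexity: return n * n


Analysis: constant-time operation, no loop
Complexity: O(1)


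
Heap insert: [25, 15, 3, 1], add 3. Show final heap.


Append 3: [25, 15, 3, 1, 3]
Bubble up: no swaps needed
Result: [25, 15, 3, 1, 3]


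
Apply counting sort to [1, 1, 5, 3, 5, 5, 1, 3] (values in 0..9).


Count array: [0, 3, 0, 2, 0, 3, 0, 0, 0, 0]
Reconstruct: [1, 1, 1, 3, 3, 5, 5, 5]


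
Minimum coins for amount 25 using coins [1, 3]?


dp[0]=0; dp[i]=1+min(dp[i-c] for c in coins)
...dp[20]=8, dp[21]=7, dp[22]=8, dp[23]=9, dp[24]=8, dp[25]=9
Minimum coins for 25 = 9


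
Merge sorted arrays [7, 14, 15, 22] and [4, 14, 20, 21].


Compare heads, take smaller each step.
Merged: [4, 7, 14, 14, 15, 20, 21, 22]


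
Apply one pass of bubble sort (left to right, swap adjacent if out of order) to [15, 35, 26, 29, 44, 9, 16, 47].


After one pass: [15, 26, 29, 35, 9, 16, 44, 47]


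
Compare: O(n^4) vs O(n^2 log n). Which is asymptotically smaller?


n^2 log n grows slower than quartic
O(n^2 log n) is asymptotically smaller; O(n^4) grows faster


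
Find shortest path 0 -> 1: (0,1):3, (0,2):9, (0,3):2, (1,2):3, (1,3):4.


Dijkstra from 0:
Distances: {0: 0, 1: 3, 2: 6, 3: 2}
Shortest distance to 1 = 3, path = [0, 1]


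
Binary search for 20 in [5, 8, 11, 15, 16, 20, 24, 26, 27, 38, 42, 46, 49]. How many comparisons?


Search for 20:
[0,12] mid=6 arr[6]=24
[0,5] mid=2 arr[2]=11
[3,5] mid=4 arr[4]=16
[5,5] mid=5 arr[5]=20
Total: 4 comparisons


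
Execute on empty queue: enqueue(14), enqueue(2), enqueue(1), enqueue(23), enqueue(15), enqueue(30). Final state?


enqueue(14) -> [14]
enqueue(2) -> [14, 2]
enqueue(1) -> [14, 2, 1]
enqueue(23) -> [14, 2, 1, 23]
enqueue(15) -> [14, 2, 1, 23, 15]
enqueue(30) -> [14, 2, 1, 23, 15, 30]
Final queue (front to back): [14, 2, 1, 23, 15, 30]


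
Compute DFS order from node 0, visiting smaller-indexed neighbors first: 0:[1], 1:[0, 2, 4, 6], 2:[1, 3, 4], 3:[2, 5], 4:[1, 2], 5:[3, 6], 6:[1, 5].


DFS stack-based: start with [0]
Visit order: [0, 1, 2, 3, 5, 6, 4]


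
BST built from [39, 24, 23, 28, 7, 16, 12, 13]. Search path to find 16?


BST root = 39
Search for 16: compare at each node
Path: [39, 24, 23, 7, 16]


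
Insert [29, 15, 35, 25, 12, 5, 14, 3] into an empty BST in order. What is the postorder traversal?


Root = 29; build tree by BST insertion.
Postorder traversal: [3, 5, 14, 12, 25, 15, 35, 29]


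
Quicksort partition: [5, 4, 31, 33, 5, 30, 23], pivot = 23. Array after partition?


Elements <= 23 go left of pivot.
Result: [5, 4, 5, 23, 31, 30, 33], pivot at index 3


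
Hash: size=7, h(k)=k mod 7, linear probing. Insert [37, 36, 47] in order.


Insertions: 37->slot 2; 36->slot 1; 47->slot 5
Table: [None, 36, 37, None, None, 47, None]


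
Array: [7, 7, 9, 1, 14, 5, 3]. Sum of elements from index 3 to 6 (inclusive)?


Prefix sums: [0, 7, 14, 23, 24, 38, 43, 46]
Sum[3..6] = prefix[7] - prefix[3] = 46 - 23 = 23


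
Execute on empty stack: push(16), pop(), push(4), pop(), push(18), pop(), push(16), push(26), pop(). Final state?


push(16) -> [16]
pop() returns 16 -> []
push(4) -> [4]
pop() returns 4 -> []
push(18) -> [18]
pop() returns 18 -> []
push(16) -> [16]
push(26) -> [16, 26]
pop() returns 26 -> [16]
Final stack (bottom to top): [16]


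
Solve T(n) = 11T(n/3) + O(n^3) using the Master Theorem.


a=11, b=3, c=3. log_3(11)=2.183 < c=3. Case 3: O(n^c) = O(n^3)
Complexity: O(n^3)


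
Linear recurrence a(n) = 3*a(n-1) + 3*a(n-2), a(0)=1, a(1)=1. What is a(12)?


Build bottom-up:
...a(10)=239841, a(11)=909306, a(12)=3*909306+3*239841=3447441


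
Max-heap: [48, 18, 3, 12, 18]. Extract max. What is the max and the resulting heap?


Max = 48
Replace root with last, heapify down
Resulting heap: [18, 18, 3, 12]


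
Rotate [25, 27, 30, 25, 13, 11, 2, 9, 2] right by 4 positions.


Right rotate by 4: [11, 2, 9, 2, 25, 27, 30, 25, 13]


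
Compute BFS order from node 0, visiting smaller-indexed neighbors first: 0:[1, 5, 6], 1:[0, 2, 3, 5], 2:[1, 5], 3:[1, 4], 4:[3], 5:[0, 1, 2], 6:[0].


BFS queue: start with [0]
Visit order: [0, 1, 5, 6, 2, 3, 4]


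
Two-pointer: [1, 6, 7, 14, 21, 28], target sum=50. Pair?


Two pointers: lo=0, hi=5
No pair sums to 50


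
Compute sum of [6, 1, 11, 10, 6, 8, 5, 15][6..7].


Prefix sums: [0, 6, 7, 18, 28, 34, 42, 47, 62]
Sum[6..7] = prefix[8] - prefix[6] = 62 - 42 = 20


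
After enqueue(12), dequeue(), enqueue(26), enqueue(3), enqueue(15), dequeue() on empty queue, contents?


enqueue(12) -> [12]
dequeue() returns 12 -> []
enqueue(26) -> [26]
enqueue(3) -> [26, 3]
enqueue(15) -> [26, 3, 15]
dequeue() returns 26 -> [3, 15]
Final queue (front to back): [3, 15]


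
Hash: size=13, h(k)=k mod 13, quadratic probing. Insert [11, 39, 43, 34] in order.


Insertions: 11->slot 11; 39->slot 0; 43->slot 4; 34->slot 8
Table: [39, None, None, None, 43, None, None, None, 34, None, None, 11, None]


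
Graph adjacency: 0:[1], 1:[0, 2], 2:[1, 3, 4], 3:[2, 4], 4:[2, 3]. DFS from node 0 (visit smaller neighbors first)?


DFS stack-based: start with [0]
Visit order: [0, 1, 2, 3, 4]


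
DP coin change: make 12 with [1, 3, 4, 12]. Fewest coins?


dp[0]=0; dp[i]=1+min(dp[i-c] for c in coins)
...dp[7]=2, dp[8]=2, dp[9]=3, dp[10]=3, dp[11]=3, dp[12]=1
Minimum coins for 12 = 1


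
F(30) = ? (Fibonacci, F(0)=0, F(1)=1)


F(n)=F(n-1)+F(n-2)
...F(28)=317811, F(29)=514229, F(30)=832040


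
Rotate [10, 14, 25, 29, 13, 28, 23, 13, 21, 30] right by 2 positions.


Right rotate by 2: [21, 30, 10, 14, 25, 29, 13, 28, 23, 13]


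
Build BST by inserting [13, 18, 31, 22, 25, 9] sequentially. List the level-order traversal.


Root = 13; build tree by BST insertion.
Level-Order traversal: [13, 9, 18, 31, 22, 25]


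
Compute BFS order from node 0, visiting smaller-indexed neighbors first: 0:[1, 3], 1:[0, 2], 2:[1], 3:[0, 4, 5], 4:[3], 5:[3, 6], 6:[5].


BFS queue: start with [0]
Visit order: [0, 1, 3, 2, 4, 5, 6]


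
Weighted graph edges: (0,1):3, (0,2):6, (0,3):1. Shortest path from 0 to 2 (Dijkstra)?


Dijkstra from 0:
Distances: {0: 0, 1: 3, 2: 6, 3: 1}
Shortest distance to 2 = 6, path = [0, 2]


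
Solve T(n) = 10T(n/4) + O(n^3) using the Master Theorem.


a=10, b=4, c=3. log_4(10)=1.661 < c=3. Case 3: O(n^c) = O(n^3)
Complexity: O(n^3)


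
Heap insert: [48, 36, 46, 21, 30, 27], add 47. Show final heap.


Append 47: [48, 36, 46, 21, 30, 27, 47]
Bubble up: swap idx 6(47) with idx 2(46)
Result: [48, 36, 47, 21, 30, 27, 46]


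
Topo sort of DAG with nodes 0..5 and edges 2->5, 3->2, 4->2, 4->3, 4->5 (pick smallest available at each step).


Kahn's algorithm, process smallest node first
Order: [0, 1, 4, 3, 2, 5]


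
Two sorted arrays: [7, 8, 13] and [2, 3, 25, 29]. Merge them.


Compare heads, take smaller each step.
Merged: [2, 3, 7, 8, 13, 25, 29]


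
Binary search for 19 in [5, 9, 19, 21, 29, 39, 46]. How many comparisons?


Search for 19:
[0,6] mid=3 arr[3]=21
[0,2] mid=1 arr[1]=9
[2,2] mid=2 arr[2]=19
Total: 3 comparisons


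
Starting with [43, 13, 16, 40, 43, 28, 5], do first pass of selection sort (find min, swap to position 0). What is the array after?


After one pass: [5, 13, 16, 40, 43, 28, 43]


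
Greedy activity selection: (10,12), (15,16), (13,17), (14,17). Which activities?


Greedy: pick earliest-ending, then skip overlaps.
Selected (2 activities): [(10, 12), (15, 16)]


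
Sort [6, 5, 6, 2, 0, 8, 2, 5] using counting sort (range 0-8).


Count array: [1, 0, 2, 0, 0, 2, 2, 0, 1]
Reconstruct: [0, 2, 2, 5, 5, 6, 6, 8]


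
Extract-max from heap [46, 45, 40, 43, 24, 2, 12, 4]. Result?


Max = 46
Replace root with last, heapify down
Resulting heap: [45, 43, 40, 4, 24, 2, 12]


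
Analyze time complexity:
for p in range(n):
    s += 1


Per nesting level: O(n) = O(n)
Complexity: O(n)


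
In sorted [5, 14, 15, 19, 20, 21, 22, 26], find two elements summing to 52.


Two pointers: lo=0, hi=7
No pair sums to 52


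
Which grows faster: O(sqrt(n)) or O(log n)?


logarithmic grows slower than sublinear
O(log n) is asymptotically smaller; O(sqrt(n)) grows faster


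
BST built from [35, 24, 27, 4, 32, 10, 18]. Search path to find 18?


BST root = 35
Search for 18: compare at each node
Path: [35, 24, 4, 10, 18]


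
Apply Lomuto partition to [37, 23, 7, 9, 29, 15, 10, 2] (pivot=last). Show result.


Elements <= 2 go left of pivot.
Result: [2, 23, 7, 9, 29, 15, 10, 37], pivot at index 0


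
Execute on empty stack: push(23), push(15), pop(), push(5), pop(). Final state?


push(23) -> [23]
push(15) -> [23, 15]
pop() returns 15 -> [23]
push(5) -> [23, 5]
pop() returns 5 -> [23]
Final stack (bottom to top): [23]


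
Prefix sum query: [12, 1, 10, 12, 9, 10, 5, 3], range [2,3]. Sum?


Prefix sums: [0, 12, 13, 23, 35, 44, 54, 59, 62]
Sum[2..3] = prefix[4] - prefix[2] = 35 - 13 = 22


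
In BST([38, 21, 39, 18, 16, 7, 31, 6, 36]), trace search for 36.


BST root = 38
Search for 36: compare at each node
Path: [38, 21, 31, 36]


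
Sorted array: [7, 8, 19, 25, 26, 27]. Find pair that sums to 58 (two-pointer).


Two pointers: lo=0, hi=5
No pair sums to 58


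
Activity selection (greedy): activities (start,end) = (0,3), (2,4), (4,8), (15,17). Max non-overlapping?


Greedy: pick earliest-ending, then skip overlaps.
Selected (3 activities): [(0, 3), (4, 8), (15, 17)]


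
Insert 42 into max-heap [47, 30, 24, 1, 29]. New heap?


Append 42: [47, 30, 24, 1, 29, 42]
Bubble up: swap idx 5(42) with idx 2(24)
Result: [47, 30, 42, 1, 29, 24]


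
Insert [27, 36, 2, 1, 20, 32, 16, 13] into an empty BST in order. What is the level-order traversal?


Root = 27; build tree by BST insertion.
Level-Order traversal: [27, 2, 36, 1, 20, 32, 16, 13]


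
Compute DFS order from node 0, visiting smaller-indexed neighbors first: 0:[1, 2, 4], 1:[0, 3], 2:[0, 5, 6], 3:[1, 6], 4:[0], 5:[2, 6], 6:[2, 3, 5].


DFS stack-based: start with [0]
Visit order: [0, 1, 3, 6, 2, 5, 4]


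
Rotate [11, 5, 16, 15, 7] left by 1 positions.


Left rotate by 1: [5, 16, 15, 7, 11]


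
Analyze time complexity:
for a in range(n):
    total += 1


Per nesting level: O(n) = O(n)
Complexity: O(n)


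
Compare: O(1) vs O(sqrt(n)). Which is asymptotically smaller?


constant grows slower than sublinear
O(1) is asymptotically smaller; O(sqrt(n)) grows faster


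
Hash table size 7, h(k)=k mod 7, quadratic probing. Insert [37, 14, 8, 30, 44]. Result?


Insertions: 37->slot 2; 14->slot 0; 8->slot 1; 30->slot 3; 44->slot 6
Table: [14, 8, 37, 30, None, None, 44]


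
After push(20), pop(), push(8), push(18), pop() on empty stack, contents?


push(20) -> [20]
pop() returns 20 -> []
push(8) -> [8]
push(18) -> [8, 18]
pop() returns 18 -> [8]
Final stack (bottom to top): [8]


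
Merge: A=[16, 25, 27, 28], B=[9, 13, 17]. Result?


Compare heads, take smaller each step.
Merged: [9, 13, 16, 17, 25, 27, 28]


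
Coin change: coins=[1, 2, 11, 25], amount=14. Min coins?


dp[0]=0; dp[i]=1+min(dp[i-c] for c in coins)
...dp[9]=5, dp[10]=5, dp[11]=1, dp[12]=2, dp[13]=2, dp[14]=3
Minimum coins for 14 = 3


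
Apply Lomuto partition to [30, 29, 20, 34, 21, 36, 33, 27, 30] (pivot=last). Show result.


Elements <= 30 go left of pivot.
Result: [30, 29, 20, 21, 27, 30, 33, 34, 36], pivot at index 5


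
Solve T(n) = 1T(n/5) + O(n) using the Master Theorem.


a=1, b=5, c=1. log_5(1)=0 < c=1. Case 3: O(n^c) = O(n)
Complexity: O(n)


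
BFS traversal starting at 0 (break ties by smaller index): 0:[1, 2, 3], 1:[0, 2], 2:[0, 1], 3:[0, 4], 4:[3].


BFS queue: start with [0]
Visit order: [0, 1, 2, 3, 4]


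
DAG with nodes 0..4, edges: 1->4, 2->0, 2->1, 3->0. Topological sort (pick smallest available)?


Kahn's algorithm, process smallest node first
Order: [2, 1, 3, 0, 4]


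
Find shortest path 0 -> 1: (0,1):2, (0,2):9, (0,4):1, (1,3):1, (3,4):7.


Dijkstra from 0:
Distances: {0: 0, 1: 2, 2: 9, 3: 3, 4: 1}
Shortest distance to 1 = 2, path = [0, 1]


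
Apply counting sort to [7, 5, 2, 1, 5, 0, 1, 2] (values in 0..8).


Count array: [1, 2, 2, 0, 0, 2, 0, 1, 0]
Reconstruct: [0, 1, 1, 2, 2, 5, 5, 7]


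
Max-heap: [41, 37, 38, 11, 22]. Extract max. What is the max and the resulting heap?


Max = 41
Replace root with last, heapify down
Resulting heap: [38, 37, 22, 11]


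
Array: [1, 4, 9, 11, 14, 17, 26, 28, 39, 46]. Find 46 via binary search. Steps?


Search for 46:
[0,9] mid=4 arr[4]=14
[5,9] mid=7 arr[7]=28
[8,9] mid=8 arr[8]=39
[9,9] mid=9 arr[9]=46
Total: 4 comparisons


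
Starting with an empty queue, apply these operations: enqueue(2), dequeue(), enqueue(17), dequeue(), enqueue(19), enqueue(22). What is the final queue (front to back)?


enqueue(2) -> [2]
dequeue() returns 2 -> []
enqueue(17) -> [17]
dequeue() returns 17 -> []
enqueue(19) -> [19]
enqueue(22) -> [19, 22]
Final queue (front to back): [19, 22]


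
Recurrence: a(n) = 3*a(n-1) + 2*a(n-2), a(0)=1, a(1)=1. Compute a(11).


Build bottom-up:
...a(9)=34921, a(10)=124373, a(11)=3*124373+2*34921=442961


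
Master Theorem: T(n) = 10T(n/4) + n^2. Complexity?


a=10, b=4, c=2. log_4(10)=1.661 < c=2. Case 3: O(n^c) = O(n^2)
Complexity: O(n^2)


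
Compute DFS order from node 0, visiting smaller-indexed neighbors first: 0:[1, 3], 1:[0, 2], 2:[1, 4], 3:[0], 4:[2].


DFS stack-based: start with [0]
Visit order: [0, 1, 2, 4, 3]


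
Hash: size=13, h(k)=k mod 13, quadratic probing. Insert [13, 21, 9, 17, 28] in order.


Insertions: 13->slot 0; 21->slot 8; 9->slot 9; 17->slot 4; 28->slot 2
Table: [13, None, 28, None, 17, None, None, None, 21, 9, None, None, None]


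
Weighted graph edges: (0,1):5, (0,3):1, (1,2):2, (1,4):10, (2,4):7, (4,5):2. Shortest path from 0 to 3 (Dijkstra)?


Dijkstra from 0:
Distances: {0: 0, 1: 5, 2: 7, 3: 1, 4: 14, 5: 16}
Shortest distance to 3 = 1, path = [0, 3]


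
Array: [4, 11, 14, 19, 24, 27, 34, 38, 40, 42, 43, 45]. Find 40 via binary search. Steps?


Search for 40:
[0,11] mid=5 arr[5]=27
[6,11] mid=8 arr[8]=40
Total: 2 comparisons


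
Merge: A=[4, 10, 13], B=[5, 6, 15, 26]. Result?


Compare heads, take smaller each step.
Merged: [4, 5, 6, 10, 13, 15, 26]


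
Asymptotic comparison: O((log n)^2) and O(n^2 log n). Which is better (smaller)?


polylogarithmic grows slower than n^2 log n
O((log n)^2) is asymptotically smaller; O(n^2 log n) grows faster


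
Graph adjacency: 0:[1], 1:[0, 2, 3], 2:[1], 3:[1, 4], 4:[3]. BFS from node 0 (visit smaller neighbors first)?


BFS queue: start with [0]
Visit order: [0, 1, 2, 3, 4]


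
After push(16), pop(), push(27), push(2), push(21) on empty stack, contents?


push(16) -> [16]
pop() returns 16 -> []
push(27) -> [27]
push(2) -> [27, 2]
push(21) -> [27, 2, 21]
Final stack (bottom to top): [27, 2, 21]


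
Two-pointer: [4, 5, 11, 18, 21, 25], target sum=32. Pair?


Two pointers: lo=0, hi=5
Found pair: (11, 21) summing to 32


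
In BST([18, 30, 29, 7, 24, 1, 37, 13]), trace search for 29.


BST root = 18
Search for 29: compare at each node
Path: [18, 30, 29]


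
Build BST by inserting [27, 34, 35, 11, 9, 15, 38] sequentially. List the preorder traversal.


Root = 27; build tree by BST insertion.
Preorder traversal: [27, 11, 9, 15, 34, 35, 38]


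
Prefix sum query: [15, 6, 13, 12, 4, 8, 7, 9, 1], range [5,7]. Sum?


Prefix sums: [0, 15, 21, 34, 46, 50, 58, 65, 74, 75]
Sum[5..7] = prefix[8] - prefix[5] = 74 - 50 = 24


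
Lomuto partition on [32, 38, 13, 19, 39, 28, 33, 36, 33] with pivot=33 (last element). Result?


Elements <= 33 go left of pivot.
Result: [32, 13, 19, 28, 33, 33, 39, 36, 38], pivot at index 5


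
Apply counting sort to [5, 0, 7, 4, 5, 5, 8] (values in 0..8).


Count array: [1, 0, 0, 0, 1, 3, 0, 1, 1]
Reconstruct: [0, 4, 5, 5, 5, 7, 8]


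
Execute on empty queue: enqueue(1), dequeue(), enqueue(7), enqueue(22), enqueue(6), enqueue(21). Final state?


enqueue(1) -> [1]
dequeue() returns 1 -> []
enqueue(7) -> [7]
enqueue(22) -> [7, 22]
enqueue(6) -> [7, 22, 6]
enqueue(21) -> [7, 22, 6, 21]
Final queue (front to back): [7, 22, 6, 21]


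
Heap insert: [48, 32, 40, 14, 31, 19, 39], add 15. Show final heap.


Append 15: [48, 32, 40, 14, 31, 19, 39, 15]
Bubble up: swap idx 7(15) with idx 3(14)
Result: [48, 32, 40, 15, 31, 19, 39, 14]


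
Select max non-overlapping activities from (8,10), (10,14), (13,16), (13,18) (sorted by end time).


Greedy: pick earliest-ending, then skip overlaps.
Selected (2 activities): [(8, 10), (10, 14)]


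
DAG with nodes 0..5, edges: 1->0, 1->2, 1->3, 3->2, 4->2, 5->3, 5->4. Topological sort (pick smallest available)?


Kahn's algorithm, process smallest node first
Order: [1, 0, 5, 3, 4, 2]


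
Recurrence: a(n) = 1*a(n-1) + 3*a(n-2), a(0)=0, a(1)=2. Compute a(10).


Build bottom-up:
...a(8)=434, a(9)=1016, a(10)=1*1016+3*434=2318


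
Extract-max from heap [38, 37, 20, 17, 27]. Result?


Max = 38
Replace root with last, heapify down
Resulting heap: [37, 27, 20, 17]


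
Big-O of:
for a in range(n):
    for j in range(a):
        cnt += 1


Per nesting level: O(n) * O(n) [triangular over a] = O(n^2)
Complexity: O(n^2)


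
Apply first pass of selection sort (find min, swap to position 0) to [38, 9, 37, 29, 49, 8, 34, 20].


After one pass: [8, 9, 37, 29, 49, 38, 34, 20]


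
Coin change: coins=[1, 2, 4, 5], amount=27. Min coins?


dp[0]=0; dp[i]=1+min(dp[i-c] for c in coins)
...dp[22]=5, dp[23]=5, dp[24]=5, dp[25]=5, dp[26]=6, dp[27]=6
Minimum coins for 27 = 6


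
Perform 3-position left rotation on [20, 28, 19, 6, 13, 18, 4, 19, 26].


Left rotate by 3: [6, 13, 18, 4, 19, 26, 20, 28, 19]


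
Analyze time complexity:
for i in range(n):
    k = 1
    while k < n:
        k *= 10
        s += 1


Per nesting level: O(n) * O(log n) = O(n log n)
Complexity: O(n log n)


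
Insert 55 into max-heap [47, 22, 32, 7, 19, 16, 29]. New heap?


Append 55: [47, 22, 32, 7, 19, 16, 29, 55]
Bubble up: swap idx 7(55) with idx 3(7); swap idx 3(55) with idx 1(22); swap idx 1(55) with idx 0(47)
Result: [55, 47, 32, 22, 19, 16, 29, 7]


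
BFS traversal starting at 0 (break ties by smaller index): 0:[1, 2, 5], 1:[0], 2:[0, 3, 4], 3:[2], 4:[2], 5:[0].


BFS queue: start with [0]
Visit order: [0, 1, 2, 5, 3, 4]


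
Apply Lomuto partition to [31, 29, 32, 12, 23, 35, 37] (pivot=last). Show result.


Elements <= 37 go left of pivot.
Result: [31, 29, 32, 12, 23, 35, 37], pivot at index 6


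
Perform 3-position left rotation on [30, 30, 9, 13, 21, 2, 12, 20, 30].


Left rotate by 3: [13, 21, 2, 12, 20, 30, 30, 30, 9]


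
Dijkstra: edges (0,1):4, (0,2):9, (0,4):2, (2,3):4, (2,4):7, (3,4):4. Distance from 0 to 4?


Dijkstra from 0:
Distances: {0: 0, 1: 4, 2: 9, 3: 6, 4: 2}
Shortest distance to 4 = 2, path = [0, 4]


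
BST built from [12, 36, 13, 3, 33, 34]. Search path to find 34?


BST root = 12
Search for 34: compare at each node
Path: [12, 36, 13, 33, 34]


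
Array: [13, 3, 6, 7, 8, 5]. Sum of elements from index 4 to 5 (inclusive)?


Prefix sums: [0, 13, 16, 22, 29, 37, 42]
Sum[4..5] = prefix[6] - prefix[4] = 42 - 29 = 13


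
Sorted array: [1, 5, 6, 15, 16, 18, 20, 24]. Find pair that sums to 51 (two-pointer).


Two pointers: lo=0, hi=7
No pair sums to 51


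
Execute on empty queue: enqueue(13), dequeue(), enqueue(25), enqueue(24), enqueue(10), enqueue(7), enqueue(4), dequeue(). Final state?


enqueue(13) -> [13]
dequeue() returns 13 -> []
enqueue(25) -> [25]
enqueue(24) -> [25, 24]
enqueue(10) -> [25, 24, 10]
enqueue(7) -> [25, 24, 10, 7]
enqueue(4) -> [25, 24, 10, 7, 4]
dequeue() returns 25 -> [24, 10, 7, 4]
Final queue (front to back): [24, 10, 7, 4]


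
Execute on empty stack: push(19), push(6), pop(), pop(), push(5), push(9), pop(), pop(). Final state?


push(19) -> [19]
push(6) -> [19, 6]
pop() returns 6 -> [19]
pop() returns 19 -> []
push(5) -> [5]
push(9) -> [5, 9]
pop() returns 9 -> [5]
pop() returns 5 -> []
Final stack (bottom to top): []


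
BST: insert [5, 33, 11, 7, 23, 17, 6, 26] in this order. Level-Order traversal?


Root = 5; build tree by BST insertion.
Level-Order traversal: [5, 33, 11, 7, 23, 6, 17, 26]


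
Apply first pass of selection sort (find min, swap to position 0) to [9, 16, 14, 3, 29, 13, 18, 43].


After one pass: [3, 16, 14, 9, 29, 13, 18, 43]


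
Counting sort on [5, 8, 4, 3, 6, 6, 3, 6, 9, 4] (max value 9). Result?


Count array: [0, 0, 0, 2, 2, 1, 3, 0, 1, 1]
Reconstruct: [3, 3, 4, 4, 5, 6, 6, 6, 8, 9]


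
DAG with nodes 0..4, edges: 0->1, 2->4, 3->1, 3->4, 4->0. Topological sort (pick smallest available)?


Kahn's algorithm, process smallest node first
Order: [2, 3, 4, 0, 1]


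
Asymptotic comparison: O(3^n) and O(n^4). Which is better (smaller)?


quartic grows slower than exponential (base 3)
O(n^4) is asymptotically smaller; O(3^n) grows faster


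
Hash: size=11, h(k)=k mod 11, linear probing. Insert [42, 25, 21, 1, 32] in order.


Insertions: 42->slot 9; 25->slot 3; 21->slot 10; 1->slot 1; 32->slot 0
Table: [32, 1, None, 25, None, None, None, None, None, 42, 21]


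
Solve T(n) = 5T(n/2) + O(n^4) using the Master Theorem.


a=5, b=2, c=4. log_2(5)=2.322 < c=4. Case 3: O(n^c) = O(n^4)
Complexity: O(n^4)


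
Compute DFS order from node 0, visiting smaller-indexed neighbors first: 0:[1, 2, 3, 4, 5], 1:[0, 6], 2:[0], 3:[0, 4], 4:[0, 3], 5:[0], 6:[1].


DFS stack-based: start with [0]
Visit order: [0, 1, 6, 2, 3, 4, 5]


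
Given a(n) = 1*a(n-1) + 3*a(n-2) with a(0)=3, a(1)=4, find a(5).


Build bottom-up:
...a(3)=25, a(4)=64, a(5)=1*64+3*25=139


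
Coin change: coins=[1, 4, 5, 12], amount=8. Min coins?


dp[0]=0; dp[i]=1+min(dp[i-c] for c in coins)
...dp[3]=3, dp[4]=1, dp[5]=1, dp[6]=2, dp[7]=3, dp[8]=2
Minimum coins for 8 = 2


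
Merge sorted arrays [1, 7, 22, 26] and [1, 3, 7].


Compare heads, take smaller each step.
Merged: [1, 1, 3, 7, 7, 22, 26]


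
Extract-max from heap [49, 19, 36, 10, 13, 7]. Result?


Max = 49
Replace root with last, heapify down
Resulting heap: [36, 19, 7, 10, 13]


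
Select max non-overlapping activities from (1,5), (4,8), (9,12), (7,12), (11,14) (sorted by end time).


Greedy: pick earliest-ending, then skip overlaps.
Selected (2 activities): [(1, 5), (9, 12)]


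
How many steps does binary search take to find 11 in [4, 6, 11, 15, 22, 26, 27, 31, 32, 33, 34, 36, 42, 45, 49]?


Search for 11:
[0,14] mid=7 arr[7]=31
[0,6] mid=3 arr[3]=15
[0,2] mid=1 arr[1]=6
[2,2] mid=2 arr[2]=11
Total: 4 comparisons


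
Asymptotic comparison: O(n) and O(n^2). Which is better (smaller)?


linear grows slower than quadratic
O(n) is asymptotically smaller; O(n^2) grows faster


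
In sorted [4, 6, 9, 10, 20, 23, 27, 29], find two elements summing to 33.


Two pointers: lo=0, hi=7
Found pair: (4, 29) summing to 33


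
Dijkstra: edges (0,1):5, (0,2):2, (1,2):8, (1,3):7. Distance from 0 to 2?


Dijkstra from 0:
Distances: {0: 0, 1: 5, 2: 2, 3: 12}
Shortest distance to 2 = 2, path = [0, 2]


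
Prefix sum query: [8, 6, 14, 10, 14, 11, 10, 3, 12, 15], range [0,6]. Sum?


Prefix sums: [0, 8, 14, 28, 38, 52, 63, 73, 76, 88, 103]
Sum[0..6] = prefix[7] - prefix[0] = 73 - 0 = 73


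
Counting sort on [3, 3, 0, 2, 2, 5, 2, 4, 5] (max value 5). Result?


Count array: [1, 0, 3, 2, 1, 2]
Reconstruct: [0, 2, 2, 2, 3, 3, 4, 5, 5]


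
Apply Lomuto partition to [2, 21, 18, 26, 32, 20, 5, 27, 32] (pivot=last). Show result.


Elements <= 32 go left of pivot.
Result: [2, 21, 18, 26, 32, 20, 5, 27, 32], pivot at index 8


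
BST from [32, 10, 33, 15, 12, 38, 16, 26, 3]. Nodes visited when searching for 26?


BST root = 32
Search for 26: compare at each node
Path: [32, 10, 15, 16, 26]


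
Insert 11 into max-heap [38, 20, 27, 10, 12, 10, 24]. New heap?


Append 11: [38, 20, 27, 10, 12, 10, 24, 11]
Bubble up: swap idx 7(11) with idx 3(10)
Result: [38, 20, 27, 11, 12, 10, 24, 10]


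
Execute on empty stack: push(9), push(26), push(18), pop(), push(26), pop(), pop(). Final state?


push(9) -> [9]
push(26) -> [9, 26]
push(18) -> [9, 26, 18]
pop() returns 18 -> [9, 26]
push(26) -> [9, 26, 26]
pop() returns 26 -> [9, 26]
pop() returns 26 -> [9]
Final stack (bottom to top): [9]


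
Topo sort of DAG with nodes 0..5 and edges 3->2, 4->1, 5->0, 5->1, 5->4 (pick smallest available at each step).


Kahn's algorithm, process smallest node first
Order: [3, 2, 5, 0, 4, 1]


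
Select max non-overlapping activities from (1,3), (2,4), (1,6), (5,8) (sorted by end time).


Greedy: pick earliest-ending, then skip overlaps.
Selected (2 activities): [(1, 3), (5, 8)]


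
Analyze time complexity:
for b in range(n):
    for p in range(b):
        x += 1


Per nesting level: O(n) * O(n) [triangular over b] = O(n^2)
Complexity: O(n^2)


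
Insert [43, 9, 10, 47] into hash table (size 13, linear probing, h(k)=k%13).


Insertions: 43->slot 4; 9->slot 9; 10->slot 10; 47->slot 8
Table: [None, None, None, None, 43, None, None, None, 47, 9, 10, None, None]


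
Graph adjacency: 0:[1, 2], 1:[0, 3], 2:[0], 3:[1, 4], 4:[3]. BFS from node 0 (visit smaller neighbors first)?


BFS queue: start with [0]
Visit order: [0, 1, 2, 3, 4]


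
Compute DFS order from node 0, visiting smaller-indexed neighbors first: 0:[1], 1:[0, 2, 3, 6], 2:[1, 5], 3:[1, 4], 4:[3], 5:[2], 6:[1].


DFS stack-based: start with [0]
Visit order: [0, 1, 2, 5, 3, 4, 6]


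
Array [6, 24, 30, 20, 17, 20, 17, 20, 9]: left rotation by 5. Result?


Left rotate by 5: [20, 17, 20, 9, 6, 24, 30, 20, 17]


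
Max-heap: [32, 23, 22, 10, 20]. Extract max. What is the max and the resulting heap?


Max = 32
Replace root with last, heapify down
Resulting heap: [23, 20, 22, 10]


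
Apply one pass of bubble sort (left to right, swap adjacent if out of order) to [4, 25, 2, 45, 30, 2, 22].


After one pass: [4, 2, 25, 30, 2, 22, 45]


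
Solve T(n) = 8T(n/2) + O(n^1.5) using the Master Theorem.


a=8, b=2, c=1.5. log_2(8)=3 > c=1.5. Case 1: O(n^log_b(a)) = O(n^3)
Complexity: O(n^3)


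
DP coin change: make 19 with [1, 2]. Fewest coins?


dp[0]=0; dp[i]=1+min(dp[i-c] for c in coins)
...dp[14]=7, dp[15]=8, dp[16]=8, dp[17]=9, dp[18]=9, dp[19]=10
Minimum coins for 19 = 10


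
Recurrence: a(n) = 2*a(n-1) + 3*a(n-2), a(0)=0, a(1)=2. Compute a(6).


Build bottom-up:
...a(4)=40, a(5)=122, a(6)=2*122+3*40=364


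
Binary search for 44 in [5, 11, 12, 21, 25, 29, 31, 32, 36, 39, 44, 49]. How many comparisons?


Search for 44:
[0,11] mid=5 arr[5]=29
[6,11] mid=8 arr[8]=36
[9,11] mid=10 arr[10]=44
Total: 3 comparisons


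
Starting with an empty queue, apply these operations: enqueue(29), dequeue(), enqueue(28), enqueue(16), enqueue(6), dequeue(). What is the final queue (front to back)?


enqueue(29) -> [29]
dequeue() returns 29 -> []
enqueue(28) -> [28]
enqueue(16) -> [28, 16]
enqueue(6) -> [28, 16, 6]
dequeue() returns 28 -> [16, 6]
Final queue (front to back): [16, 6]


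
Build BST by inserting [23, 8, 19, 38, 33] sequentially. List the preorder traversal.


Root = 23; build tree by BST insertion.
Preorder traversal: [23, 8, 19, 38, 33]


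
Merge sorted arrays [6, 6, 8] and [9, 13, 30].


Compare heads, take smaller each step.
Merged: [6, 6, 8, 9, 13, 30]


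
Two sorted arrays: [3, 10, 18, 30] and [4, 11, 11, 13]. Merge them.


Compare heads, take smaller each step.
Merged: [3, 4, 10, 11, 11, 13, 18, 30]


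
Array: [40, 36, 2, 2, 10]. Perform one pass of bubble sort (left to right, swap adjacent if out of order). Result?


After one pass: [36, 2, 2, 10, 40]


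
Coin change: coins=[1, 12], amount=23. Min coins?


dp[0]=0; dp[i]=1+min(dp[i-c] for c in coins)
...dp[18]=7, dp[19]=8, dp[20]=9, dp[21]=10, dp[22]=11, dp[23]=12
Minimum coins for 23 = 12


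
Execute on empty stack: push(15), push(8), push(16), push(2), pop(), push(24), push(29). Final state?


push(15) -> [15]
push(8) -> [15, 8]
push(16) -> [15, 8, 16]
push(2) -> [15, 8, 16, 2]
pop() returns 2 -> [15, 8, 16]
push(24) -> [15, 8, 16, 24]
push(29) -> [15, 8, 16, 24, 29]
Final stack (bottom to top): [15, 8, 16, 24, 29]


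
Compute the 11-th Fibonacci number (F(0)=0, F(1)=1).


F(n)=F(n-1)+F(n-2)
...F(9)=34, F(10)=55, F(11)=89


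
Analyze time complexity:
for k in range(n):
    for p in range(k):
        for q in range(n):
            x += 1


Per nesting level: O(n) * O(n) [triangular over k] * O(n) = O(n^3)
Complexity: O(n^3)


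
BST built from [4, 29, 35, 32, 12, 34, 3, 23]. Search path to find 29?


BST root = 4
Search for 29: compare at each node
Path: [4, 29]


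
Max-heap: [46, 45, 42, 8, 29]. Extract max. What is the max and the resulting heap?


Max = 46
Replace root with last, heapify down
Resulting heap: [45, 29, 42, 8]


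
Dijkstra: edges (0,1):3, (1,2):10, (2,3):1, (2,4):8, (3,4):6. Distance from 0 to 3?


Dijkstra from 0:
Distances: {0: 0, 1: 3, 2: 13, 3: 14, 4: 20}
Shortest distance to 3 = 14, path = [0, 1, 2, 3]


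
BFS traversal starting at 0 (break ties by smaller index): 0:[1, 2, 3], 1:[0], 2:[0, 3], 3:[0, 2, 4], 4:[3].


BFS queue: start with [0]
Visit order: [0, 1, 2, 3, 4]


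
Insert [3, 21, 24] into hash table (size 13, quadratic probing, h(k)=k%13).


Insertions: 3->slot 3; 21->slot 8; 24->slot 11
Table: [None, None, None, 3, None, None, None, None, 21, None, None, 24, None]


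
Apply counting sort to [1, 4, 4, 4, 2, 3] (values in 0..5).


Count array: [0, 1, 1, 1, 3, 0]
Reconstruct: [1, 2, 3, 4, 4, 4]


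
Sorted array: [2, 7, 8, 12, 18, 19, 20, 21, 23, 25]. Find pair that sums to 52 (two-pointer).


Two pointers: lo=0, hi=9
No pair sums to 52
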